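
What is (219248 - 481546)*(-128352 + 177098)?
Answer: -12785978308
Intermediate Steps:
(219248 - 481546)*(-128352 + 177098) = -262298*48746 = -12785978308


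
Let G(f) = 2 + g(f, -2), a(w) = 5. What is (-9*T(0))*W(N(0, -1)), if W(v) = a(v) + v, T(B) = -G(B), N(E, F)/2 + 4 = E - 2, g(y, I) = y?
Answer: -126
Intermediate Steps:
N(E, F) = -12 + 2*E (N(E, F) = -8 + 2*(E - 2) = -8 + 2*(-2 + E) = -8 + (-4 + 2*E) = -12 + 2*E)
G(f) = 2 + f
T(B) = -2 - B (T(B) = -(2 + B) = -2 - B)
W(v) = 5 + v
(-9*T(0))*W(N(0, -1)) = (-9*(-2 - 1*0))*(5 + (-12 + 2*0)) = (-9*(-2 + 0))*(5 + (-12 + 0)) = (-9*(-2))*(5 - 12) = 18*(-7) = -126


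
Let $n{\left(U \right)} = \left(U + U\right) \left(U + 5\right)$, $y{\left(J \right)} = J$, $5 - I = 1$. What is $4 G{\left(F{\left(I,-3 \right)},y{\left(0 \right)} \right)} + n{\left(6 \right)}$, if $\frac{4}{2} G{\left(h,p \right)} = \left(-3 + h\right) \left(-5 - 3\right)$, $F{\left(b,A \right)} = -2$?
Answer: $212$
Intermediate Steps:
$I = 4$ ($I = 5 - 1 = 4$)
$n{\left(U \right)} = 2 U \left(5 + U\right)$
$G{\left(h,p \right)} = 12 - 4 h$ ($G{\left(h,p \right)} = \frac{\left(-3 + h\right) \left(-5 - 3\right)}{2} = \frac{\left(-3 + h\right) \left(-8\right)}{2} = \frac{24 - 8 h}{2} = 12 - 4 h$)
$4 G{\left(F{\left(I,-3 \right)},y{\left(0 \right)} \right)} + n{\left(6 \right)} = 4 \left(12 - -8\right) + 2 \cdot 6 \left(5 + 6\right) = 4 \left(12 + 8\right) + 2 \cdot 6 \cdot 11 = 4 \cdot 20 + 132 = 80 + 132 = 212$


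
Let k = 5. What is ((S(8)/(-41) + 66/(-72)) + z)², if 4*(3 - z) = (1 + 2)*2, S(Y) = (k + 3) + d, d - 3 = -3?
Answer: 36481/242064 ≈ 0.15071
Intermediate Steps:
d = 0 (d = 3 - 3 = 0)
S(Y) = 8 (S(Y) = (5 + 3) + 0 = 8 + 0 = 8)
z = 3/2 (z = 3 - (1 + 2)*2/4 = 3 - 3*2/4 = 3 - ¼*6 = 3 - 3/2 = 3/2 ≈ 1.5000)
((S(8)/(-41) + 66/(-72)) + z)² = ((8/(-41) + 66/(-72)) + 3/2)² = ((8*(-1/41) + 66*(-1/72)) + 3/2)² = ((-8/41 - 11/12) + 3/2)² = (-547/492 + 3/2)² = (191/492)² = 36481/242064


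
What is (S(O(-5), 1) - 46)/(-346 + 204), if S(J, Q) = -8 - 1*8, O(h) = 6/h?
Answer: 31/71 ≈ 0.43662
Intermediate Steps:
S(J, Q) = -16 (S(J, Q) = -8 - 8 = -16)
(S(O(-5), 1) - 46)/(-346 + 204) = (-16 - 46)/(-346 + 204) = -62/(-142) = -62*(-1/142) = 31/71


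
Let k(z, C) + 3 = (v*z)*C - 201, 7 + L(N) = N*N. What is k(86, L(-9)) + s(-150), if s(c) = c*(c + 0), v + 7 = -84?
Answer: -556828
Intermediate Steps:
L(N) = -7 + N**2 (L(N) = -7 + N*N = -7 + N**2)
v = -91 (v = -7 - 84 = -91)
s(c) = c**2 (s(c) = c*c = c**2)
k(z, C) = -204 - 91*C*z (k(z, C) = -3 + ((-91*z)*C - 201) = -3 + (-91*C*z - 201) = -3 + (-201 - 91*C*z) = -204 - 91*C*z)
k(86, L(-9)) + s(-150) = (-204 - 91*(-7 + (-9)**2)*86) + (-150)**2 = (-204 - 91*(-7 + 81)*86) + 22500 = (-204 - 91*74*86) + 22500 = (-204 - 579124) + 22500 = -579328 + 22500 = -556828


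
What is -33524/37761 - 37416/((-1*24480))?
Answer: 8224973/12838740 ≈ 0.64064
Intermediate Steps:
-33524/37761 - 37416/((-1*24480)) = -33524*1/37761 - 37416/(-24480) = -33524/37761 - 37416*(-1/24480) = -33524/37761 + 1559/1020 = 8224973/12838740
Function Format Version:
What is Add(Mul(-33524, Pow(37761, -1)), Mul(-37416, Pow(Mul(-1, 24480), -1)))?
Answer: Rational(8224973, 12838740) ≈ 0.64064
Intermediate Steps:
Add(Mul(-33524, Pow(37761, -1)), Mul(-37416, Pow(Mul(-1, 24480), -1))) = Add(Mul(-33524, Rational(1, 37761)), Mul(-37416, Pow(-24480, -1))) = Add(Rational(-33524, 37761), Mul(-37416, Rational(-1, 24480))) = Add(Rational(-33524, 37761), Rational(1559, 1020)) = Rational(8224973, 12838740)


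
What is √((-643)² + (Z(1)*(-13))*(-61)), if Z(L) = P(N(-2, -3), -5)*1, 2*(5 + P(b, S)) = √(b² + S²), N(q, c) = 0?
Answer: 3*√182874/2 ≈ 641.46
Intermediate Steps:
P(b, S) = -5 + √(S² + b²)/2 (P(b, S) = -5 + √(b² + S²)/2 = -5 + √(S² + b²)/2)
Z(L) = -5/2 (Z(L) = (-5 + √((-5)² + 0²)/2)*1 = (-5 + √(25 + 0)/2)*1 = (-5 + √25/2)*1 = (-5 + (½)*5)*1 = (-5 + 5/2)*1 = -5/2*1 = -5/2)
√((-643)² + (Z(1)*(-13))*(-61)) = √((-643)² - 5/2*(-13)*(-61)) = √(413449 + (65/2)*(-61)) = √(413449 - 3965/2) = √(822933/2) = 3*√182874/2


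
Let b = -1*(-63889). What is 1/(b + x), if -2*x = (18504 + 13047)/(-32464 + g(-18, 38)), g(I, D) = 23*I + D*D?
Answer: 1612/102989877 ≈ 1.5652e-5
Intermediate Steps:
g(I, D) = D² + 23*I (g(I, D) = 23*I + D² = D² + 23*I)
b = 63889
x = 809/1612 (x = -(18504 + 13047)/(2*(-32464 + (38² + 23*(-18)))) = -31551/(2*(-32464 + (1444 - 414))) = -31551/(2*(-32464 + 1030)) = -31551/(2*(-31434)) = -31551*(-1)/(2*31434) = -½*(-809/806) = 809/1612 ≈ 0.50186)
1/(b + x) = 1/(63889 + 809/1612) = 1/(102989877/1612) = 1612/102989877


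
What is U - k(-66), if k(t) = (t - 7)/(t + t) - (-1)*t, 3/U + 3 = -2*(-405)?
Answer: 2324023/35508 ≈ 65.451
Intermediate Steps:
U = 1/269 (U = 3/(-3 - 2*(-405)) = 3/(-3 + 810) = 3/807 = 3*(1/807) = 1/269 ≈ 0.0037175)
k(t) = t + (-7 + t)/(2*t) (k(t) = (-7 + t)/((2*t)) + t = (-7 + t)*(1/(2*t)) + t = (-7 + t)/(2*t) + t = t + (-7 + t)/(2*t))
U - k(-66) = 1/269 - (½ - 66 - 7/2/(-66)) = 1/269 - (½ - 66 - 7/2*(-1/66)) = 1/269 - (½ - 66 + 7/132) = 1/269 - 1*(-8639/132) = 1/269 + 8639/132 = 2324023/35508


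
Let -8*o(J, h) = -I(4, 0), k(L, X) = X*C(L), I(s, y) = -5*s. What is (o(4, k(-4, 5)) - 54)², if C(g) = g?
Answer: 12769/4 ≈ 3192.3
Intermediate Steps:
k(L, X) = L*X (k(L, X) = X*L = L*X)
o(J, h) = -5/2 (o(J, h) = -(-1)*(-5*4)/8 = -(-1)*(-20)/8 = -⅛*20 = -5/2)
(o(4, k(-4, 5)) - 54)² = (-5/2 - 54)² = (-113/2)² = 12769/4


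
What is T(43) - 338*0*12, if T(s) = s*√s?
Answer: 43*√43 ≈ 281.97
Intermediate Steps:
T(s) = s^(3/2)
T(43) - 338*0*12 = 43^(3/2) - 338*0*12 = 43*√43 - 338*0 = 43*√43 - 1*0 = 43*√43 + 0 = 43*√43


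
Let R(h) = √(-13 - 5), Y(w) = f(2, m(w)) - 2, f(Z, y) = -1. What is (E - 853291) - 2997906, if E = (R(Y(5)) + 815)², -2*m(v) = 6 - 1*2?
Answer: -3186990 + 4890*I*√2 ≈ -3.187e+6 + 6915.5*I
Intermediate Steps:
m(v) = -2 (m(v) = -(6 - 1*2)/2 = -(6 - 2)/2 = -½*4 = -2)
Y(w) = -3 (Y(w) = -1 - 2 = -3)
R(h) = 3*I*√2 (R(h) = √(-18) = 3*I*√2)
E = (815 + 3*I*√2)² (E = (3*I*√2 + 815)² = (815 + 3*I*√2)² ≈ 6.6421e+5 + 6916.0*I)
(E - 853291) - 2997906 = ((664207 + 4890*I*√2) - 853291) - 2997906 = (-189084 + 4890*I*√2) - 2997906 = -3186990 + 4890*I*√2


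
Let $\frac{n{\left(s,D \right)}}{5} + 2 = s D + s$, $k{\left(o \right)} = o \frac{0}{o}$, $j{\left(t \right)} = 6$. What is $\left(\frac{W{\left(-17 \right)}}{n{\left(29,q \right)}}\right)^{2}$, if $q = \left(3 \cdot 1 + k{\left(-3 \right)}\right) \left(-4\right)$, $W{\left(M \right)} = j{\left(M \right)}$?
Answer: $\frac{4}{286225} \approx 1.3975 \cdot 10^{-5}$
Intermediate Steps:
$W{\left(M \right)} = 6$
$k{\left(o \right)} = 0$ ($k{\left(o \right)} = o 0 = 0$)
$q = -12$ ($q = \left(3 \cdot 1 + 0\right) \left(-4\right) = \left(3 + 0\right) \left(-4\right) = 3 \left(-4\right) = -12$)
$n{\left(s,D \right)} = -10 + 5 s + 5 D s$ ($n{\left(s,D \right)} = -10 + 5 \left(s D + s\right) = -10 + 5 \left(D s + s\right) = -10 + 5 \left(s + D s\right) = -10 + \left(5 s + 5 D s\right) = -10 + 5 s + 5 D s$)
$\left(\frac{W{\left(-17 \right)}}{n{\left(29,q \right)}}\right)^{2} = \left(\frac{6}{-10 + 5 \cdot 29 + 5 \left(-12\right) 29}\right)^{2} = \left(\frac{6}{-10 + 145 - 1740}\right)^{2} = \left(\frac{6}{-1605}\right)^{2} = \left(6 \left(- \frac{1}{1605}\right)\right)^{2} = \left(- \frac{2}{535}\right)^{2} = \frac{4}{286225}$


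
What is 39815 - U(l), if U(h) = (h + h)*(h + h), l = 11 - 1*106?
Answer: 3715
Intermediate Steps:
l = -95 (l = 11 - 106 = -95)
U(h) = 4*h**2 (U(h) = (2*h)*(2*h) = 4*h**2)
39815 - U(l) = 39815 - 4*(-95)**2 = 39815 - 4*9025 = 39815 - 1*36100 = 39815 - 36100 = 3715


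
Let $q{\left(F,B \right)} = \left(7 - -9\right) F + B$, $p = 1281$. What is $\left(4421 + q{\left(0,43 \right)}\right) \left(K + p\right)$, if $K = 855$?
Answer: $9535104$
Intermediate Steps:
$q{\left(F,B \right)} = B + 16 F$ ($q{\left(F,B \right)} = \left(7 + 9\right) F + B = 16 F + B = B + 16 F$)
$\left(4421 + q{\left(0,43 \right)}\right) \left(K + p\right) = \left(4421 + \left(43 + 16 \cdot 0\right)\right) \left(855 + 1281\right) = \left(4421 + \left(43 + 0\right)\right) 2136 = \left(4421 + 43\right) 2136 = 4464 \cdot 2136 = 9535104$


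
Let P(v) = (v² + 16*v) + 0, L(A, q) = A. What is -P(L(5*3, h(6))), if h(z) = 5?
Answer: -465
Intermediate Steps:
P(v) = v² + 16*v
-P(L(5*3, h(6))) = -5*3*(16 + 5*3) = -15*(16 + 15) = -15*31 = -1*465 = -465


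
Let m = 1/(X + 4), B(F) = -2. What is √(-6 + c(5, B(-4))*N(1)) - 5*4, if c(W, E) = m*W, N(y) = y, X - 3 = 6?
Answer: -20 + I*√949/13 ≈ -20.0 + 2.3697*I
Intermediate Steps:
X = 9 (X = 3 + 6 = 9)
m = 1/13 (m = 1/(9 + 4) = 1/13 ≈ 0.076923)
c(W, E) = W/13
√(-6 + c(5, B(-4))*N(1)) - 5*4 = √(-6 + ((1/13)*5)*1) - 5*4 = √(-6 + (5/13)*1) - 20 = √(-6 + 5/13) - 20 = √(-73/13) - 20 = I*√949/13 - 20 = -20 + I*√949/13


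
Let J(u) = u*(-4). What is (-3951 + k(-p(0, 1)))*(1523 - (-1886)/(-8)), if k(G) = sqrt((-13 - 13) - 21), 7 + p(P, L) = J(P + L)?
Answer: -20343699/4 + 5149*I*sqrt(47)/4 ≈ -5.0859e+6 + 8824.9*I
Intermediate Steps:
J(u) = -4*u
p(P, L) = -7 - 4*L - 4*P (p(P, L) = -7 - 4*(P + L) = -7 - 4*(L + P) = -7 + (-4*L - 4*P) = -7 - 4*L - 4*P)
k(G) = I*sqrt(47) (k(G) = sqrt(-26 - 21) = sqrt(-47) = I*sqrt(47))
(-3951 + k(-p(0, 1)))*(1523 - (-1886)/(-8)) = (-3951 + I*sqrt(47))*(1523 - (-1886)/(-8)) = (-3951 + I*sqrt(47))*(1523 - (-1886)*(-1)/8) = (-3951 + I*sqrt(47))*(1523 - 82*23/8) = (-3951 + I*sqrt(47))*(1523 - 943/4) = (-3951 + I*sqrt(47))*(5149/4) = -20343699/4 + 5149*I*sqrt(47)/4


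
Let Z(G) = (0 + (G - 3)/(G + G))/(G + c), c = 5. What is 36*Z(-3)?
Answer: 18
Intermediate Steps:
Z(G) = (-3 + G)/(2*G*(5 + G)) (Z(G) = (0 + (G - 3)/(G + G))/(G + 5) = (0 + (-3 + G)/((2*G)))/(5 + G) = (0 + (-3 + G)*(1/(2*G)))/(5 + G) = (0 + (-3 + G)/(2*G))/(5 + G) = ((-3 + G)/(2*G))/(5 + G) = (-3 + G)/(2*G*(5 + G)))
36*Z(-3) = 36*((1/2)*(-3 - 3)/(-3*(5 - 3))) = 36*((1/2)*(-1/3)*(-6)/2) = 36*((1/2)*(-1/3)*(1/2)*(-6)) = 36*(1/2) = 18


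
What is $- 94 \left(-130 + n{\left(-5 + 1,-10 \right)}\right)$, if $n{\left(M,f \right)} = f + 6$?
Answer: $12596$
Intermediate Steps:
$n{\left(M,f \right)} = 6 + f$
$- 94 \left(-130 + n{\left(-5 + 1,-10 \right)}\right) = - 94 \left(-130 + \left(6 - 10\right)\right) = - 94 \left(-130 - 4\right) = \left(-94\right) \left(-134\right) = 12596$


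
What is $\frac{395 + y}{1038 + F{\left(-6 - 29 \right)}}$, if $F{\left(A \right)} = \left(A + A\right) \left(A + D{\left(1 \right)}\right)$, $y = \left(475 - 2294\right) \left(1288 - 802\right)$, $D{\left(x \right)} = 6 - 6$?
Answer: $- \frac{883639}{3488} \approx -253.34$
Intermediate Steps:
$D{\left(x \right)} = 0$ ($D{\left(x \right)} = 6 - 6 = 0$)
$y = -884034$ ($y = \left(-1819\right) 486 = -884034$)
$F{\left(A \right)} = 2 A^{2}$ ($F{\left(A \right)} = \left(A + A\right) \left(A + 0\right) = 2 A A = 2 A^{2}$)
$\frac{395 + y}{1038 + F{\left(-6 - 29 \right)}} = \frac{395 - 884034}{1038 + 2 \left(-6 - 29\right)^{2}} = - \frac{883639}{1038 + 2 \left(-35\right)^{2}} = - \frac{883639}{1038 + 2 \cdot 1225} = - \frac{883639}{1038 + 2450} = - \frac{883639}{3488}$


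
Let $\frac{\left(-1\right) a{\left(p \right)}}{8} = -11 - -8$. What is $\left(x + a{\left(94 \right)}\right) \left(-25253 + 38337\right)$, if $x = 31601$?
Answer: $413781500$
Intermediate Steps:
$a{\left(p \right)} = 24$ ($a{\left(p \right)} = - 8 \left(-11 - -8\right) = - 8 \left(-11 + 8\right) = \left(-8\right) \left(-3\right) = 24$)
$\left(x + a{\left(94 \right)}\right) \left(-25253 + 38337\right) = \left(31601 + 24\right) \left(-25253 + 38337\right) = 31625 \cdot 13084 = 413781500$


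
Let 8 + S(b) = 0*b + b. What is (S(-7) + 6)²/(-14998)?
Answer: -81/14998 ≈ -0.0054007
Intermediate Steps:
S(b) = -8 + b (S(b) = -8 + (0*b + b) = -8 + (0 + b) = -8 + b)
(S(-7) + 6)²/(-14998) = ((-8 - 7) + 6)²/(-14998) = (-15 + 6)²*(-1/14998) = (-9)²*(-1/14998) = 81*(-1/14998) = -81/14998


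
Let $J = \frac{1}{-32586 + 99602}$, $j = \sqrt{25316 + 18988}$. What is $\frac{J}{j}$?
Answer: $\frac{\sqrt{2769}}{742269216} \approx 7.0892 \cdot 10^{-8}$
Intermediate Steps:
$j = 4 \sqrt{2769}$ ($j = \sqrt{44304} = 4 \sqrt{2769} \approx 210.49$)
$J = \frac{1}{67016} \approx 1.4922 \cdot 10^{-5}$
$\frac{J}{j} = \frac{1}{67016 \cdot 4 \sqrt{2769}} = \frac{\frac{1}{11076} \sqrt{2769}}{67016} = \frac{\sqrt{2769}}{742269216}$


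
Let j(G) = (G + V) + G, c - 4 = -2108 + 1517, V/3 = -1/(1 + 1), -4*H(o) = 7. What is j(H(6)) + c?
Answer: -592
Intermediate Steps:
H(o) = -7/4 (H(o) = -1/4*7 = -7/4)
V = -3/2 (V = 3*(-1/(1 + 1)) = 3*(-1/2) = -3/2 ≈ -1.5000)
c = -587 (c = 4 + (-2108 + 1517) = 4 - 591 = -587)
j(G) = -3/2 + 2*G (j(G) = (G - 3/2) + G = (-3/2 + G) + G = -3/2 + 2*G)
j(H(6)) + c = (-3/2 + 2*(-7/4)) - 587 = (-3/2 - 7/2) - 587 = -5 - 587 = -592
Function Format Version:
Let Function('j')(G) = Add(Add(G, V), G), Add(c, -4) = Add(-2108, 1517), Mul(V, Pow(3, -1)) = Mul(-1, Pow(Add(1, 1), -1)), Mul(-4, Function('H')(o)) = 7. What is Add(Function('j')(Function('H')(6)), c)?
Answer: -592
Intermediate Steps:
Function('H')(o) = Rational(-7, 4) (Function('H')(o) = Mul(Rational(-1, 4), 7) = Rational(-7, 4))
V = Rational(-3, 2) (V = Mul(3, Mul(-1, Pow(Add(1, 1), -1))) = Mul(3, Mul(-1, Pow(2, -1))) = Mul(3, Mul(-1, Rational(1, 2))) = Mul(3, Rational(-1, 2)) = Rational(-3, 2) ≈ -1.5000)
c = -587 (c = Add(4, Add(-2108, 1517)) = Add(4, -591) = -587)
Function('j')(G) = Add(Rational(-3, 2), Mul(2, G)) (Function('j')(G) = Add(Add(G, Rational(-3, 2)), G) = Add(Add(Rational(-3, 2), G), G) = Add(Rational(-3, 2), Mul(2, G)))
Add(Function('j')(Function('H')(6)), c) = Add(Add(Rational(-3, 2), Mul(2, Rational(-7, 4))), -587) = Add(Add(Rational(-3, 2), Rational(-7, 2)), -587) = Add(-5, -587) = -592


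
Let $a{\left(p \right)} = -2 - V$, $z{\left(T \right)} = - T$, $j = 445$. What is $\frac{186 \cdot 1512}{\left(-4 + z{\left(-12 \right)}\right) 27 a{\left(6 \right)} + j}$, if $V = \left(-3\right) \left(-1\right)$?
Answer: $- \frac{281232}{635} \approx -442.88$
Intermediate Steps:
$V = 3$
$a{\left(p \right)} = -5$ ($a{\left(p \right)} = -2 - 3 = -5$)
$\frac{186 \cdot 1512}{\left(-4 + z{\left(-12 \right)}\right) 27 a{\left(6 \right)} + j} = \frac{186 \cdot 1512}{\left(-4 - -12\right) 27 \left(-5\right) + 445} = \frac{281232}{\left(-4 + 12\right) \left(-135\right) + 445} = \frac{281232}{8 \left(-135\right) + 445} = \frac{281232}{-1080 + 445} = \frac{281232}{-635} = 281232 \left(- \frac{1}{635}\right) = - \frac{281232}{635}$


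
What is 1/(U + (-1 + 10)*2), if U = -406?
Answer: -1/388 ≈ -0.0025773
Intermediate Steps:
1/(U + (-1 + 10)*2) = 1/(-406 + (-1 + 10)*2) = 1/(-406 + 9*2) = 1/(-406 + 18) = 1/(-388) = -1/388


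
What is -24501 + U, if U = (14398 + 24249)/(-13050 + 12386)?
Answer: -16307311/664 ≈ -24559.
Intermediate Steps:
U = -38647/664 (U = 38647/(-664) = 38647*(-1/664) = -38647/664 ≈ -58.203)
-24501 + U = -24501 - 38647/664 = -16307311/664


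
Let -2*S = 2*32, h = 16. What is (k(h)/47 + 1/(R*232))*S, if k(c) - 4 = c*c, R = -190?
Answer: -22921506/129485 ≈ -177.02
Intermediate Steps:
k(c) = 4 + c**2 (k(c) = 4 + c*c = 4 + c**2)
S = -32 ≈ -32.000
(k(h)/47 + 1/(R*232))*S = ((4 + 16**2)/47 + 1/(-190*232))*(-32) = ((4 + 256)*(1/47) - 1/190*1/232)*(-32) = (260*(1/47) - 1/44080)*(-32) = (260/47 - 1/44080)*(-32) = (11460753/2071760)*(-32) = -22921506/129485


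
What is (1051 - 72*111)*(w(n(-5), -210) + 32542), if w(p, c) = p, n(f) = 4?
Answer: -225901786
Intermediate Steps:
(1051 - 72*111)*(w(n(-5), -210) + 32542) = (1051 - 72*111)*(4 + 32542) = (1051 - 7992)*32546 = -6941*32546 = -225901786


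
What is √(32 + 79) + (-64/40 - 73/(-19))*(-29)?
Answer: -6177/95 + √111 ≈ -54.485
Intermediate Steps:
√(32 + 79) + (-64/40 - 73/(-19))*(-29) = √111 + (-64*1/40 - 73*(-1/19))*(-29) = √111 + (-8/5 + 73/19)*(-29) = √111 + (213/95)*(-29) = √111 - 6177/95 = -6177/95 + √111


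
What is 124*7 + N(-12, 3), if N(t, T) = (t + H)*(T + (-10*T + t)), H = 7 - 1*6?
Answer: 1297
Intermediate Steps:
H = 1 (H = 7 - 6 = 1)
N(t, T) = (1 + t)*(t - 9*T) (N(t, T) = (t + 1)*(T + (-10*T + t)) = (1 + t)*(T + (t - 10*T)) = (1 + t)*(t - 9*T))
124*7 + N(-12, 3) = 124*7 + (-12 + (-12)**2 - 9*3 - 9*3*(-12)) = 868 + (-12 + 144 - 27 + 324) = 868 + 429 = 1297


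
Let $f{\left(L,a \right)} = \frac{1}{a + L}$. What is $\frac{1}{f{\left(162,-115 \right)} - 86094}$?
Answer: $- \frac{47}{4046417} \approx -1.1615 \cdot 10^{-5}$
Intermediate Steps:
$f{\left(L,a \right)} = \frac{1}{L + a}$
$\frac{1}{f{\left(162,-115 \right)} - 86094} = \frac{1}{\frac{1}{162 - 115} - 86094} = \frac{1}{\frac{1}{47} - 86094} = \frac{1}{- \frac{4046417}{47}} = - \frac{47}{4046417}$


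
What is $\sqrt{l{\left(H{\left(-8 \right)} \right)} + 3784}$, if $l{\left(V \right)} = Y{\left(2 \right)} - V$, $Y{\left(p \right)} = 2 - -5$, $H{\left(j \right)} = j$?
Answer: $\sqrt{3799} \approx 61.636$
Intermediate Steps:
$Y{\left(p \right)} = 7$ ($Y{\left(p \right)} = 2 + 5 = 7$)
$l{\left(V \right)} = 7 - V$
$\sqrt{l{\left(H{\left(-8 \right)} \right)} + 3784} = \sqrt{\left(7 - -8\right) + 3784} = \sqrt{\left(7 + 8\right) + 3784} = \sqrt{15 + 3784} = \sqrt{3799}$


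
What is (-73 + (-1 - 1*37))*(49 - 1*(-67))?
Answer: -12876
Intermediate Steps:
(-73 + (-1 - 1*37))*(49 - 1*(-67)) = (-73 + (-1 - 37))*(49 + 67) = (-73 - 38)*116 = -111*116 = -12876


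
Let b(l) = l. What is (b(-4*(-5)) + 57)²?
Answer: 5929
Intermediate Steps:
(b(-4*(-5)) + 57)² = (-4*(-5) + 57)² = (20 + 57)² = 77² = 5929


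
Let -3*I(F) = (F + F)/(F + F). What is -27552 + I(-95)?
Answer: -82657/3 ≈ -27552.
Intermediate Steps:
I(F) = -⅓ (I(F) = -(F + F)/(3*(F + F)) = -2*F/(3*(2*F)) = -2*F*1/(2*F)/3 = -⅓*1 = -⅓)
-27552 + I(-95) = -27552 - ⅓ = -82657/3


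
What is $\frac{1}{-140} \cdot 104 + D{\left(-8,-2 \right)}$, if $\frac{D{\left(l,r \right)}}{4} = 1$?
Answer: $\frac{114}{35} \approx 3.2571$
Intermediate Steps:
$D{\left(l,r \right)} = 4$ ($D{\left(l,r \right)} = 4 \cdot 1 = 4$)
$\frac{1}{-140} \cdot 104 + D{\left(-8,-2 \right)} = \frac{1}{-140} \cdot 104 + 4 = \left(- \frac{1}{140}\right) 104 + 4 = - \frac{26}{35} + 4 = \frac{114}{35}$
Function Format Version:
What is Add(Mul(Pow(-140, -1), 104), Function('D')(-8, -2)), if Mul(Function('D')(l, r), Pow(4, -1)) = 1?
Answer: Rational(114, 35) ≈ 3.2571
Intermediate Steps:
Function('D')(l, r) = 4 (Function('D')(l, r) = Mul(4, 1) = 4)
Add(Mul(Pow(-140, -1), 104), Function('D')(-8, -2)) = Add(Mul(Pow(-140, -1), 104), 4) = Add(Mul(Rational(-1, 140), 104), 4) = Add(Rational(-26, 35), 4) = Rational(114, 35)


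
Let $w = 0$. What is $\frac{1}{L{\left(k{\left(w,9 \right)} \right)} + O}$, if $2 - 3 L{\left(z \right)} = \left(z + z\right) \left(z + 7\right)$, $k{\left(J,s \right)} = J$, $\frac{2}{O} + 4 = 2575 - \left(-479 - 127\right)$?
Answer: $\frac{3177}{2120} \approx 1.4986$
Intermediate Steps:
$O = \frac{2}{3177}$ ($O = \frac{2}{-4 + \left(2575 - \left(-479 - 127\right)\right)} = \frac{2}{-4 + \left(2575 - -606\right)} = \frac{2}{-4 + \left(2575 + 606\right)} = \frac{2}{-4 + 3181} = \frac{2}{3177} \approx 0.00062952$)
$L{\left(z \right)} = \frac{2}{3} - \frac{2 z \left(7 + z\right)}{3}$ ($L{\left(z \right)} = \frac{2}{3} - \frac{\left(z + z\right) \left(z + 7\right)}{3} = \frac{2}{3} - \frac{2 z \left(7 + z\right)}{3}$)
$\frac{1}{L{\left(k{\left(w,9 \right)} \right)} + O} = \frac{1}{\left(\frac{2}{3} - 0 - \frac{2 \cdot 0^{2}}{3}\right) + \frac{2}{3177}} = \frac{1}{\left(\frac{2}{3} + 0 - 0\right) + \frac{2}{3177}} = \frac{1}{\left(\frac{2}{3} + 0 + 0\right) + \frac{2}{3177}} = \frac{1}{\frac{2}{3} + \frac{2}{3177}} = \frac{1}{\frac{2120}{3177}} = \frac{3177}{2120}$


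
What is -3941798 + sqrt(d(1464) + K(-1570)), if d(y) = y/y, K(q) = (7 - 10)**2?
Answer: -3941798 + sqrt(10) ≈ -3.9418e+6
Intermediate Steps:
K(q) = 9 (K(q) = (-3)**2 = 9)
d(y) = 1
-3941798 + sqrt(d(1464) + K(-1570)) = -3941798 + sqrt(1 + 9) = -3941798 + sqrt(10)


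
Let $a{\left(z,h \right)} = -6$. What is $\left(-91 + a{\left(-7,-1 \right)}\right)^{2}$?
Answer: $9409$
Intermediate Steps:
$\left(-91 + a{\left(-7,-1 \right)}\right)^{2} = \left(-91 - 6\right)^{2} = \left(-97\right)^{2} = 9409$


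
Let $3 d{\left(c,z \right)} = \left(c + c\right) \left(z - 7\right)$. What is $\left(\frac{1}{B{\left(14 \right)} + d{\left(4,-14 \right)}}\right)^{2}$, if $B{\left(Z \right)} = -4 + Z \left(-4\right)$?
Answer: $\frac{1}{13456} \approx 7.4316 \cdot 10^{-5}$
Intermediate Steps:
$d{\left(c,z \right)} = \frac{2 c \left(-7 + z\right)}{3}$ ($d{\left(c,z \right)} = \frac{\left(c + c\right) \left(z - 7\right)}{3} = \frac{2 c \left(-7 + z\right)}{3}$)
$B{\left(Z \right)} = -4 - 4 Z$
$\left(\frac{1}{B{\left(14 \right)} + d{\left(4,-14 \right)}}\right)^{2} = \left(\frac{1}{\left(-4 - 56\right) + \frac{2}{3} \cdot 4 \left(-7 - 14\right)}\right)^{2} = \left(\frac{1}{\left(-4 - 56\right) + \frac{2}{3} \cdot 4 \left(-21\right)}\right)^{2} = \left(\frac{1}{-60 - 56}\right)^{2} = \left(\frac{1}{-116}\right)^{2} = \left(- \frac{1}{116}\right)^{2} = \frac{1}{13456}$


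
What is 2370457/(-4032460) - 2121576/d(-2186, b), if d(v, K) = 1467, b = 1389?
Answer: -2852882605793/1971872940 ≈ -1446.8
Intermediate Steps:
2370457/(-4032460) - 2121576/d(-2186, b) = 2370457/(-4032460) - 2121576/1467 = 2370457*(-1/4032460) - 2121576*1/1467 = -2370457/4032460 - 707192/489 = -2852882605793/1971872940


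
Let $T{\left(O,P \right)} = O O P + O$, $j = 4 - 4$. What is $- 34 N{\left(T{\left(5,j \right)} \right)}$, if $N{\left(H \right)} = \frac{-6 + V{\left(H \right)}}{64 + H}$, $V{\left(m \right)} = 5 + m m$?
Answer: $- \frac{272}{23} \approx -11.826$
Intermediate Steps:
$j = 0$ ($j = 4 - 4 = 0$)
$T{\left(O,P \right)} = O + P O^{2}$ ($T{\left(O,P \right)} = O^{2} P + O = P O^{2} + O = O + P O^{2}$)
$V{\left(m \right)} = 5 + m^{2}$
$N{\left(H \right)} = \frac{-1 + H^{2}}{64 + H}$ ($N{\left(H \right)} = \frac{-6 + \left(5 + H^{2}\right)}{64 + H} = \frac{-1 + H^{2}}{64 + H}$)
$- 34 N{\left(T{\left(5,j \right)} \right)} = - 34 \frac{-1 + \left(5 \left(1 + 5 \cdot 0\right)\right)^{2}}{64 + 5 \left(1 + 5 \cdot 0\right)} = - 34 \frac{-1 + \left(5 \left(1 + 0\right)\right)^{2}}{64 + 5 \left(1 + 0\right)} = - 34 \frac{-1 + \left(5 \cdot 1\right)^{2}}{64 + 5 \cdot 1} = - 34 \frac{-1 + 5^{2}}{64 + 5} = - 34 \frac{-1 + 25}{69} = - 34 \cdot \frac{1}{69} \cdot 24 = \left(-34\right) \frac{8}{23} = - \frac{272}{23}$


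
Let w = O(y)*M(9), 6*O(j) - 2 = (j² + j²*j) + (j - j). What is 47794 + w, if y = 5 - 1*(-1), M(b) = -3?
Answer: 47667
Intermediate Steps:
y = 6 (y = 5 + 1 = 6)
O(j) = ⅓ + j²/6 + j³/6 (O(j) = ⅓ + ((j² + j²*j) + (j - j))/6 = ⅓ + ((j² + j³) + 0)/6 = ⅓ + (j² + j³)/6 = ⅓ + (j²/6 + j³/6) = ⅓ + j²/6 + j³/6)
w = -127 (w = (⅓ + (⅙)*6² + (⅙)*6³)*(-3) = (⅓ + (⅙)*36 + (⅙)*216)*(-3) = (⅓ + 6 + 36)*(-3) = (127/3)*(-3) = -127)
47794 + w = 47794 - 127 = 47667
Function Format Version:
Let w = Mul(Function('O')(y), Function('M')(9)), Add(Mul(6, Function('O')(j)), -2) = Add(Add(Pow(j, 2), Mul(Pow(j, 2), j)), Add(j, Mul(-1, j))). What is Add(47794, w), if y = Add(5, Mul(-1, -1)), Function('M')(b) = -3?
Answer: 47667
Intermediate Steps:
y = 6 (y = Add(5, 1) = 6)
Function('O')(j) = Add(Rational(1, 3), Mul(Rational(1, 6), Pow(j, 2)), Mul(Rational(1, 6), Pow(j, 3))) (Function('O')(j) = Add(Rational(1, 3), Mul(Rational(1, 6), Add(Add(Pow(j, 2), Mul(Pow(j, 2), j)), Add(j, Mul(-1, j))))) = Add(Rational(1, 3), Mul(Rational(1, 6), Add(Add(Pow(j, 2), Pow(j, 3)), 0))) = Add(Rational(1, 3), Mul(Rational(1, 6), Add(Pow(j, 2), Pow(j, 3)))) = Add(Rational(1, 3), Add(Mul(Rational(1, 6), Pow(j, 2)), Mul(Rational(1, 6), Pow(j, 3)))) = Add(Rational(1, 3), Mul(Rational(1, 6), Pow(j, 2)), Mul(Rational(1, 6), Pow(j, 3))))
w = -127 (w = Mul(Add(Rational(1, 3), Mul(Rational(1, 6), Pow(6, 2)), Mul(Rational(1, 6), Pow(6, 3))), -3) = Mul(Add(Rational(1, 3), Mul(Rational(1, 6), 36), Mul(Rational(1, 6), 216)), -3) = Mul(Add(Rational(1, 3), 6, 36), -3) = Mul(Rational(127, 3), -3) = -127)
Add(47794, w) = Add(47794, -127) = 47667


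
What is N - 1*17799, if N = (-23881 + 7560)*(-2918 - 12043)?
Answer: 244160682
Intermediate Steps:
N = 244178481 (N = -16321*(-14961) = 244178481)
N - 1*17799 = 244178481 - 1*17799 = 244178481 - 17799 = 244160682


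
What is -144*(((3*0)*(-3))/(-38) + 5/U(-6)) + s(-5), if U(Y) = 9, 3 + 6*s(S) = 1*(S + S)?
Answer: -493/6 ≈ -82.167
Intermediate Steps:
s(S) = -½ + S/3 (s(S) = -½ + (1*(S + S))/6 = -½ + (1*(2*S))/6 = -½ + (2*S)/6 = -½ + S/3)
-144*(((3*0)*(-3))/(-38) + 5/U(-6)) + s(-5) = -144*(((3*0)*(-3))/(-38) + 5/9) + (-½ + (⅓)*(-5)) = -144*((0*(-3))*(-1/38) + 5*(⅑)) + (-½ - 5/3) = -144*(0*(-1/38) + 5/9) - 13/6 = -144*(0 + 5/9) - 13/6 = -144*5/9 - 13/6 = -80 - 13/6 = -493/6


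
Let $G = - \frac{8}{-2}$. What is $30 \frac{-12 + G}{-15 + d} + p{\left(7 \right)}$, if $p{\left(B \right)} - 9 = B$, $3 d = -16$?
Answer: $\frac{1696}{61} \approx 27.803$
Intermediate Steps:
$G = 4$ ($G = \left(-8\right) \left(- \frac{1}{2}\right) = 4$)
$d = - \frac{16}{3}$ ($d = \frac{1}{3} \left(-16\right) = - \frac{16}{3} \approx -5.3333$)
$p{\left(B \right)} = 9 + B$
$30 \frac{-12 + G}{-15 + d} + p{\left(7 \right)} = 30 \frac{-12 + 4}{-15 - \frac{16}{3}} + \left(9 + 7\right) = 30 \left(- \frac{8}{- \frac{61}{3}}\right) + 16 = 30 \left(\left(-8\right) \left(- \frac{3}{61}\right)\right) + 16 = 30 \cdot \frac{24}{61} + 16 = \frac{720}{61} + 16 = \frac{1696}{61}$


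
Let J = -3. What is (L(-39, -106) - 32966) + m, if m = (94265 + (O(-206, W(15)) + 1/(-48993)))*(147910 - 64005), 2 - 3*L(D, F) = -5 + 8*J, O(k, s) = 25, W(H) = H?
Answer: 387601725551968/48993 ≈ 7.9114e+9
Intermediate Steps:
L(D, F) = 31/3 (L(D, F) = 2/3 - (-5 + 8*(-3))/3 = 2/3 - (-5 - 24)/3 = 2/3 - 1/3*(-29) = 2/3 + 29/3 = 31/3)
m = 387603340148945/48993 (m = (94265 + (25 + 1/(-48993)))*(147910 - 64005) = (94265 + (25 - 1/48993))*83905 = (94265 + 1224824/48993)*83905 = (4619549969/48993)*83905 = 387603340148945/48993 ≈ 7.9114e+9)
(L(-39, -106) - 32966) + m = (31/3 - 32966) + 387603340148945/48993 = -98867/3 + 387603340148945/48993 = 387601725551968/48993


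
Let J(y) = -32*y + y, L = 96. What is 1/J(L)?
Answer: -1/2976 ≈ -0.00033602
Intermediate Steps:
J(y) = -31*y
1/J(L) = 1/(-31*96) = 1/(-2976) = -1/2976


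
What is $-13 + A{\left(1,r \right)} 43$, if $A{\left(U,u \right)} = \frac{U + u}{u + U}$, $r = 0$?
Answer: $30$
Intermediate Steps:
$A{\left(U,u \right)} = 1$ ($A{\left(U,u \right)} = \frac{U + u}{U + u} = 1$)
$-13 + A{\left(1,r \right)} 43 = -13 + 1 \cdot 43 = -13 + 43 = 30$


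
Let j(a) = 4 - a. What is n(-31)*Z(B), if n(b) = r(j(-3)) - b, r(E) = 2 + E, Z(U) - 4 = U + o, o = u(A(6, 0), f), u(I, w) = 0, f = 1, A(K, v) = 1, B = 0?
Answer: 160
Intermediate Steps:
o = 0
Z(U) = 4 + U (Z(U) = 4 + (U + 0) = 4 + U)
n(b) = 9 - b (n(b) = (2 + (4 - 1*(-3))) - b = (2 + (4 + 3)) - b = (2 + 7) - b = 9 - b)
n(-31)*Z(B) = (9 - 1*(-31))*(4 + 0) = (9 + 31)*4 = 40*4 = 160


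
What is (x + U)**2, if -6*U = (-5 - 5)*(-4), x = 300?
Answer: 774400/9 ≈ 86045.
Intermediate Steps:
U = -20/3 (U = -(-5 - 5)*(-4)/6 = -(-5)*(-4)/3 = -1/6*40 = -20/3 ≈ -6.6667)
(x + U)**2 = (300 - 20/3)**2 = (880/3)**2 = 774400/9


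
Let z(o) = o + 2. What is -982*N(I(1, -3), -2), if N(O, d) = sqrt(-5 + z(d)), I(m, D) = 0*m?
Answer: -982*I*sqrt(5) ≈ -2195.8*I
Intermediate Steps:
z(o) = 2 + o
I(m, D) = 0
N(O, d) = sqrt(-3 + d) (N(O, d) = sqrt(-5 + (2 + d)) = sqrt(-3 + d))
-982*N(I(1, -3), -2) = -982*sqrt(-3 - 2) = -982*I*sqrt(5)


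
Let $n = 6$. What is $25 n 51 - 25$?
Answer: $7625$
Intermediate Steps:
$25 n 51 - 25 = 25 \cdot 6 \cdot 51 - 25 = 150 \cdot 51 - 25 = 7650 - 25 = 7625$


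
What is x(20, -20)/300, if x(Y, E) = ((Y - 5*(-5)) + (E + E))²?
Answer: 1/12 ≈ 0.083333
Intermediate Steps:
x(Y, E) = (25 + Y + 2*E)² (x(Y, E) = ((Y + 25) + 2*E)² = ((25 + Y) + 2*E)² = (25 + Y + 2*E)²)
x(20, -20)/300 = (25 + 20 + 2*(-20))²/300 = (25 + 20 - 40)²*(1/300) = 5²*(1/300) = 25*(1/300) = 1/12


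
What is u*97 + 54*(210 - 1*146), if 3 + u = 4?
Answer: 3553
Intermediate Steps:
u = 1 (u = -3 + 4 = 1)
u*97 + 54*(210 - 1*146) = 1*97 + 54*(210 - 1*146) = 97 + 54*(210 - 146) = 97 + 54*64 = 97 + 3456 = 3553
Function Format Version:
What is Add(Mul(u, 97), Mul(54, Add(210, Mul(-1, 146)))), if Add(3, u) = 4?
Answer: 3553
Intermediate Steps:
u = 1 (u = Add(-3, 4) = 1)
Add(Mul(u, 97), Mul(54, Add(210, Mul(-1, 146)))) = Add(Mul(1, 97), Mul(54, Add(210, Mul(-1, 146)))) = Add(97, Mul(54, Add(210, -146))) = Add(97, Mul(54, 64)) = Add(97, 3456) = 3553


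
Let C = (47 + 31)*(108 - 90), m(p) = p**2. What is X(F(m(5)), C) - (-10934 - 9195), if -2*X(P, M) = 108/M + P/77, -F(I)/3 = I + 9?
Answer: 40299507/2002 ≈ 20130.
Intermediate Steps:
F(I) = -27 - 3*I (F(I) = -3*(I + 9) = -3*(9 + I) = -27 - 3*I)
C = 1404 (C = 78*18 = 1404)
X(P, M) = -54/M - P/154 (X(P, M) = -(108/M + P/77)/2 = -54/M - P/154)
X(F(m(5)), C) - (-10934 - 9195) = (-54/1404 - (-27 - 3*5**2)/154) - (-10934 - 9195) = (-54*1/1404 - (-27 - 3*25)/154) - 1*(-20129) = (-1/26 - (-27 - 75)/154) + 20129 = (-1/26 - 1/154*(-102)) + 20129 = (-1/26 + 51/77) + 20129 = 1249/2002 + 20129 = 40299507/2002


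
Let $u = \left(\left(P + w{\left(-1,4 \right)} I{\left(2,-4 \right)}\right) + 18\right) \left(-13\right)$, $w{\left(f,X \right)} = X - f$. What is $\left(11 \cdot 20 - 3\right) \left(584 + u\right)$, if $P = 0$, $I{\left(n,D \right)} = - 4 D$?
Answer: $-149730$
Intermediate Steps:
$u = -1274$ ($u = \left(\left(0 + \left(4 - -1\right) \left(\left(-4\right) \left(-4\right)\right)\right) + 18\right) \left(-13\right) = \left(\left(0 + \left(4 + 1\right) 16\right) + 18\right) \left(-13\right) = \left(\left(0 + 5 \cdot 16\right) + 18\right) \left(-13\right) = \left(\left(0 + 80\right) + 18\right) \left(-13\right) = \left(80 + 18\right) \left(-13\right) = 98 \left(-13\right) = -1274$)
$\left(11 \cdot 20 - 3\right) \left(584 + u\right) = \left(11 \cdot 20 - 3\right) \left(584 - 1274\right) = \left(220 - 3\right) \left(-690\right) = 217 \left(-690\right) = -149730$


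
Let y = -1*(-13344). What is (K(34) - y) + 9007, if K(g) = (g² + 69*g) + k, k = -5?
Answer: -840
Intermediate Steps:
y = 13344
K(g) = -5 + g² + 69*g (K(g) = (g² + 69*g) - 5 = -5 + g² + 69*g)
(K(34) - y) + 9007 = ((-5 + 34² + 69*34) - 1*13344) + 9007 = ((-5 + 1156 + 2346) - 13344) + 9007 = (3497 - 13344) + 9007 = -9847 + 9007 = -840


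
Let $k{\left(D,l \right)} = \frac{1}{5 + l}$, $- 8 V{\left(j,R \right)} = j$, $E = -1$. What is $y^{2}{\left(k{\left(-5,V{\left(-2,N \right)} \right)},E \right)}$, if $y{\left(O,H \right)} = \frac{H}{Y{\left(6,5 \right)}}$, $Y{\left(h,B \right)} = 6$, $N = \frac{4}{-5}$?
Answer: $\frac{1}{36} \approx 0.027778$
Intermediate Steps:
$N = - \frac{4}{5}$ ($N = 4 \left(- \frac{1}{5}\right) = - \frac{4}{5} \approx -0.8$)
$V{\left(j,R \right)} = - \frac{j}{8}$
$y{\left(O,H \right)} = \frac{H}{6}$
$y^{2}{\left(k{\left(-5,V{\left(-2,N \right)} \right)},E \right)} = \left(\frac{1}{6} \left(-1\right)\right)^{2} = \left(- \frac{1}{6}\right)^{2} = \frac{1}{36}$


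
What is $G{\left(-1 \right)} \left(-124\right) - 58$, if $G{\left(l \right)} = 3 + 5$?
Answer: $-1050$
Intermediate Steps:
$G{\left(l \right)} = 8$
$G{\left(-1 \right)} \left(-124\right) - 58 = 8 \left(-124\right) - 58 = -992 - 58 = -1050$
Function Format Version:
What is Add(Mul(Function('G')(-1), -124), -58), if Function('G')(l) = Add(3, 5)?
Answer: -1050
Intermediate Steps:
Function('G')(l) = 8
Add(Mul(Function('G')(-1), -124), -58) = Add(Mul(8, -124), -58) = Add(-992, -58) = -1050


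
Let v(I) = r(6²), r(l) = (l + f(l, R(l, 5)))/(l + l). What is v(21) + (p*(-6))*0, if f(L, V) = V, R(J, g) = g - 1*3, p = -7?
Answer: 19/36 ≈ 0.52778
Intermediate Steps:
R(J, g) = -3 + g (R(J, g) = g - 3 = -3 + g)
r(l) = (2 + l)/(2*l) (r(l) = (l + (-3 + 5))/(l + l) = (l + 2)/((2*l)) = (2 + l)*(1/(2*l)) = (2 + l)/(2*l))
v(I) = 19/36 (v(I) = (2 + 6²)/(2*(6²)) = (½)*(2 + 36)/36 = (½)*(1/36)*38 = 19/36)
v(21) + (p*(-6))*0 = 19/36 - 7*(-6)*0 = 19/36 + 42*0 = 19/36 + 0 = 19/36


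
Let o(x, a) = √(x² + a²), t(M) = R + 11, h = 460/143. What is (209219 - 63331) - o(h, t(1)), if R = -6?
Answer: 145888 - 5*√28913/143 ≈ 1.4588e+5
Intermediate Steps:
h = 460/143 (h = 460*(1/143) = 460/143 ≈ 3.2168)
t(M) = 5 (t(M) = -6 + 11 = 5)
o(x, a) = √(a² + x²)
(209219 - 63331) - o(h, t(1)) = (209219 - 63331) - √(5² + (460/143)²) = 145888 - √(25 + 211600/20449) = 145888 - √(722825/20449) = 145888 - 5*√28913/143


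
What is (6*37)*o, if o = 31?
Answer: 6882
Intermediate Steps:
(6*37)*o = (6*37)*31 = 222*31 = 6882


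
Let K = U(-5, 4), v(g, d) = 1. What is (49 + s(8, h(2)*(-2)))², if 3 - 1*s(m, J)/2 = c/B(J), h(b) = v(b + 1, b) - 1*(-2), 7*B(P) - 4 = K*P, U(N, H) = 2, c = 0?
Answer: 3025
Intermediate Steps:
K = 2
B(P) = 4/7 + 2*P/7 (B(P) = 4/7 + (2*P)/7 = 4/7 + 2*P/7)
h(b) = 3 (h(b) = 1 - 1*(-2) = 1 + 2 = 3)
s(m, J) = 6 (s(m, J) = 6 - 0/(4/7 + 2*J/7) = 6 - 2*0 = 6 + 0 = 6)
(49 + s(8, h(2)*(-2)))² = (49 + 6)² = 55² = 3025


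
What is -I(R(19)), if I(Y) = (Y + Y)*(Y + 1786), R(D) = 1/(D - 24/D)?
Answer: -22872238/113569 ≈ -201.40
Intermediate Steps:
I(Y) = 2*Y*(1786 + Y) (I(Y) = (2*Y)*(1786 + Y) = 2*Y*(1786 + Y))
-I(R(19)) = -2*19/(-24 + 19²)*(1786 + 19/(-24 + 19²)) = -2*19/(-24 + 361)*(1786 + 19/(-24 + 361)) = -2*19/337*(1786 + 19/337) = -2*19*(1/337)*(1786 + 19*(1/337)) = -2*19*(1786 + 19/337)/337 = -2*19*601901/(337*337) = -1*22872238/113569 = -22872238/113569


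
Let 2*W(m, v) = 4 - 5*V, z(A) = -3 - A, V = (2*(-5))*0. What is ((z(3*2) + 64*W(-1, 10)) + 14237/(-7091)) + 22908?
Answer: 163270220/7091 ≈ 23025.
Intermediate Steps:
V = 0 (V = -10*0 = 0)
W(m, v) = 2 (W(m, v) = (4 - 5*0)/2 = (4 + 0)/2 = (½)*4 = 2)
((z(3*2) + 64*W(-1, 10)) + 14237/(-7091)) + 22908 = (((-3 - 3*2) + 64*2) + 14237/(-7091)) + 22908 = (((-3 - 1*6) + 128) + 14237*(-1/7091)) + 22908 = (((-3 - 6) + 128) - 14237/7091) + 22908 = ((-9 + 128) - 14237/7091) + 22908 = (119 - 14237/7091) + 22908 = 829592/7091 + 22908 = 163270220/7091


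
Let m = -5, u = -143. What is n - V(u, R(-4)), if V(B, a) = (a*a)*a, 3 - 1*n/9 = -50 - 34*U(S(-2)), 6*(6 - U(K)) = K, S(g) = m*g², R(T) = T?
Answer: 3397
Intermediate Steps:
S(g) = -5*g²
U(K) = 6 - K/6
n = 3333 (n = 27 - 9*(-50 - 34*(6 - (-5)*(-2)²/6)) = 27 - 9*(-50 - 34*(6 - (-5)*4/6)) = 27 - 9*(-50 - 34*(6 - ⅙*(-20))) = 27 - 9*(-50 - 34*(6 + 10/3)) = 27 - 9*(-50 - 34*28/3) = 27 - 9*(-50 - 952/3) = 27 - 9*(-1102/3) = 27 + 3306 = 3333)
V(B, a) = a³ (V(B, a) = a²*a = a³)
n - V(u, R(-4)) = 3333 - 1*(-4)³ = 3333 - 1*(-64) = 3333 + 64 = 3397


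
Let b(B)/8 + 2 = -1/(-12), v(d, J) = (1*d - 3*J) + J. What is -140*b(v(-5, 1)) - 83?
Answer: 6191/3 ≈ 2063.7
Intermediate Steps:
v(d, J) = d - 2*J (v(d, J) = (d - 3*J) + J = d - 2*J)
b(B) = -46/3 (b(B) = -16 + 8*(-1/(-12)) = -16 + 8*(-1*(-1/12)) = -16 + 8*(1/12) = -16 + ⅔ = -46/3)
-140*b(v(-5, 1)) - 83 = -140*(-46/3) - 83 = 6440/3 - 83 = 6191/3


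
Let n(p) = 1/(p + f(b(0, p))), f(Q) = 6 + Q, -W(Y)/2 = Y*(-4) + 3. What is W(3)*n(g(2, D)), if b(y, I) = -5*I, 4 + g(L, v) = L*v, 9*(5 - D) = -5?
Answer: -81/101 ≈ -0.80198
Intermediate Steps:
W(Y) = -6 + 8*Y (W(Y) = -2*(Y*(-4) + 3) = -2*(-4*Y + 3) = -2*(3 - 4*Y) = -6 + 8*Y)
D = 50/9 (D = 5 - 1/9*(-5) = 5 + 5/9 = 50/9 ≈ 5.5556)
g(L, v) = -4 + L*v
n(p) = 1/(6 - 4*p) (n(p) = 1/(p + (6 - 5*p)) = 1/(6 - 4*p))
W(3)*n(g(2, D)) = (-6 + 8*3)*(-1/(-6 + 4*(-4 + 2*(50/9)))) = (-6 + 24)*(-1/(-6 + 4*(-4 + 100/9))) = 18*(-1/(-6 + 4*(64/9))) = 18*(-1/(-6 + 256/9)) = 18*(-1/202/9) = 18*(-1*9/202) = 18*(-9/202) = -81/101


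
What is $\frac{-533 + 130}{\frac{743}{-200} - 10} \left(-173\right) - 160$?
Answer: $- \frac{1106360}{211} \approx -5243.4$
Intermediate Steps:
$\frac{-533 + 130}{\frac{743}{-200} - 10} \left(-173\right) - 160 = - \frac{403}{743 \left(- \frac{1}{200}\right) - 10} \left(-173\right) - 160 = - \frac{403}{- \frac{743}{200} - 10} \left(-173\right) - 160 = - \frac{403}{- \frac{2743}{200}} \left(-173\right) - 160 = \left(-403\right) \left(- \frac{200}{2743}\right) \left(-173\right) - 160 = \frac{6200}{211} \left(-173\right) - 160 = - \frac{1072600}{211} - 160 = - \frac{1106360}{211}$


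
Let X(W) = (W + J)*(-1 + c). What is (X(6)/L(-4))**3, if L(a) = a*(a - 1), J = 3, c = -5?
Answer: -19683/1000 ≈ -19.683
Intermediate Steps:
X(W) = -18 - 6*W (X(W) = (W + 3)*(-1 - 5) = (3 + W)*(-6) = -18 - 6*W)
L(a) = a*(-1 + a)
(X(6)/L(-4))**3 = ((-18 - 6*6)/((-4*(-1 - 4))))**3 = ((-18 - 36)/((-4*(-5))))**3 = (-54/20)**3 = (-54*1/20)**3 = (-27/10)**3 = -19683/1000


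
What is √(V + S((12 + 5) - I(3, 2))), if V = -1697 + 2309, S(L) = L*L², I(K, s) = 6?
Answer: √1943 ≈ 44.079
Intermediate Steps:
S(L) = L³
V = 612
√(V + S((12 + 5) - I(3, 2))) = √(612 + ((12 + 5) - 1*6)³) = √(612 + (17 - 6)³) = √(612 + 11³) = √(612 + 1331) = √1943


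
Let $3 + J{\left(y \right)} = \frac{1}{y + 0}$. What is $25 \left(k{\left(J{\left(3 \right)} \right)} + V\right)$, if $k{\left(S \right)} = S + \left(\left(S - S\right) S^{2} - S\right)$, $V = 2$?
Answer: $50$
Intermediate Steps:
$J{\left(y \right)} = -3 + \frac{1}{y}$ ($J{\left(y \right)} = -3 + \frac{1}{y + 0} = -3 + \frac{1}{y}$)
$k{\left(S \right)} = 0$ ($k{\left(S \right)} = S + \left(0 S^{2} - S\right) = S + \left(0 - S\right) = S - S = 0$)
$25 \left(k{\left(J{\left(3 \right)} \right)} + V\right) = 25 \left(0 + 2\right) = 25 \cdot 2 = 50$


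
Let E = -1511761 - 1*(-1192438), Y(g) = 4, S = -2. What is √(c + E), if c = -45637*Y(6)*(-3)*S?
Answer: 33*I*√1299 ≈ 1189.4*I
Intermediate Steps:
c = -1095288 (c = -45637*4*(-3)*(-2) = -(-547644)*(-2) = -45637*24 = -1095288)
E = -319323 (E = -1511761 + 1192438 = -319323)
√(c + E) = √(-1095288 - 319323) = √(-1414611) = 33*I*√1299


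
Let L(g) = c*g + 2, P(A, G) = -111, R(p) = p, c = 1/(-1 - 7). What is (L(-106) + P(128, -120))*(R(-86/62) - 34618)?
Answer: 411035983/124 ≈ 3.3148e+6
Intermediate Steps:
c = -⅛ (c = 1/(-8) = -⅛ ≈ -0.12500)
L(g) = 2 - g/8 (L(g) = -g/8 + 2 = 2 - g/8)
(L(-106) + P(128, -120))*(R(-86/62) - 34618) = ((2 - ⅛*(-106)) - 111)*(-86/62 - 34618) = ((2 + 53/4) - 111)*(-86*1/62 - 34618) = (61/4 - 111)*(-43/31 - 34618) = -383/4*(-1073201/31) = 411035983/124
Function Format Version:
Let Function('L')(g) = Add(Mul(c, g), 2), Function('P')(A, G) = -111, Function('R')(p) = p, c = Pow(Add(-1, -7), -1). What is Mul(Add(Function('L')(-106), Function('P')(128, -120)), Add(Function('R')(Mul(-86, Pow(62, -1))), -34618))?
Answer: Rational(411035983, 124) ≈ 3.3148e+6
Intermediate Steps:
c = Rational(-1, 8) (c = Pow(-8, -1) = Rational(-1, 8) ≈ -0.12500)
Function('L')(g) = Add(2, Mul(Rational(-1, 8), g)) (Function('L')(g) = Add(Mul(Rational(-1, 8), g), 2) = Add(2, Mul(Rational(-1, 8), g)))
Mul(Add(Function('L')(-106), Function('P')(128, -120)), Add(Function('R')(Mul(-86, Pow(62, -1))), -34618)) = Mul(Add(Add(2, Mul(Rational(-1, 8), -106)), -111), Add(Mul(-86, Pow(62, -1)), -34618)) = Mul(Add(Add(2, Rational(53, 4)), -111), Add(Mul(-86, Rational(1, 62)), -34618)) = Mul(Add(Rational(61, 4), -111), Add(Rational(-43, 31), -34618)) = Mul(Rational(-383, 4), Rational(-1073201, 31)) = Rational(411035983, 124)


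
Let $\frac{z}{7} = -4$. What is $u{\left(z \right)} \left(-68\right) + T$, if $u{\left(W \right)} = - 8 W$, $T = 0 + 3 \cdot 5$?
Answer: $-15217$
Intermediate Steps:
$z = -28$ ($z = 7 \left(-4\right) = -28$)
$T = 15$ ($T = 0 + 15 = 15$)
$u{\left(z \right)} \left(-68\right) + T = \left(-8\right) \left(-28\right) \left(-68\right) + 15 = 224 \left(-68\right) + 15 = -15232 + 15 = -15217$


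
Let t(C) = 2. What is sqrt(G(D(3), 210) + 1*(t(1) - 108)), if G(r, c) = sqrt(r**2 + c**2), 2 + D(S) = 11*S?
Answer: sqrt(-106 + sqrt(45061)) ≈ 10.309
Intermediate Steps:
D(S) = -2 + 11*S
G(r, c) = sqrt(c**2 + r**2)
sqrt(G(D(3), 210) + 1*(t(1) - 108)) = sqrt(sqrt(210**2 + (-2 + 11*3)**2) + 1*(2 - 108)) = sqrt(sqrt(44100 + (-2 + 33)**2) + 1*(-106)) = sqrt(sqrt(44100 + 31**2) - 106) = sqrt(sqrt(44100 + 961) - 106) = sqrt(sqrt(45061) - 106) = sqrt(-106 + sqrt(45061))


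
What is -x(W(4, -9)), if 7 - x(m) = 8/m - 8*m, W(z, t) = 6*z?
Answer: -596/3 ≈ -198.67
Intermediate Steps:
x(m) = 7 - 8/m + 8*m (x(m) = 7 - (8/m - 8*m) = 7 - (-8*m + 8/m) = 7 + (-8/m + 8*m) = 7 - 8/m + 8*m)
-x(W(4, -9)) = -(7 - 8/(6*4) + 8*(6*4)) = -(7 - 8/24 + 8*24) = -(7 - 8*1/24 + 192) = -(7 - ⅓ + 192) = -1*596/3 = -596/3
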